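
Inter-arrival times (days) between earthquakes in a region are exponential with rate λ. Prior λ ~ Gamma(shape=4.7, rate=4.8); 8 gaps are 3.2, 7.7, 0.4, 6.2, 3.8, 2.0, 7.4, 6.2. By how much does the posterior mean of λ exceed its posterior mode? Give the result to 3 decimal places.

Σ times = 36.9. Posterior: Gamma(shape = 4.7+8 = 12.7, rate = 4.8+36.9 = 41.7).
Mode = (α−1)/β = 11.7/41.7 = 0.281.
Mean = α/β = 12.7/41.7 = 0.305.
Difference = 0.305 − 0.281 = 0.024.

0.024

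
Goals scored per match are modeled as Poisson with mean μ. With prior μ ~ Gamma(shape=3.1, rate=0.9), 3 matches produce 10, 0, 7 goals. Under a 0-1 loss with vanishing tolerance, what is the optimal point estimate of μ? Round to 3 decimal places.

4.897

Σ counts = 17. Posterior: Gamma(shape = 3.1+17 = 20.1, rate = 0.9+3 = 3.9).
Mode = (α−1)/β = 19.1/3.9 = 4.897.
Mean = α/β = 20.1/3.9 = 5.154.
This is the posterior mode — the MAP estimate.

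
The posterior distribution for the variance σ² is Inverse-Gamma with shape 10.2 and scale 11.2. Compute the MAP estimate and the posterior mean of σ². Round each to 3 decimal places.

Mode = β/(α+1) = 11.2/11.2 = 1.000.
Mean = β/(α−1) = 11.2/9.2 = 1.217.

MAP estimate = 1.000, posterior mean = 1.217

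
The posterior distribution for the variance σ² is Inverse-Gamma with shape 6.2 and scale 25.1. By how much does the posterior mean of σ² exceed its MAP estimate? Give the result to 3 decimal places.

Mode = β/(α+1) = 25.1/7.2 = 3.486.
Mean = β/(α−1) = 25.1/5.2 = 4.827.
Difference = 4.827 − 3.486 = 1.341.
Right-skewed posterior ⇒ mode < mean.

1.341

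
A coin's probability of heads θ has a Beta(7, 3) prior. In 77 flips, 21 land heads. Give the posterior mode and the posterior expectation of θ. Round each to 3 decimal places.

Posterior: Beta(7+21, 3+56) = Beta(28, 59).
Mode = (28−1)/(28+59−2) = 27/85 = 0.318.
Mean = 28/(28+59) = 28/87 = 0.322.
Right-skewed posterior ⇒ mode < mean.

MAP = 0.318; posterior mean = 0.322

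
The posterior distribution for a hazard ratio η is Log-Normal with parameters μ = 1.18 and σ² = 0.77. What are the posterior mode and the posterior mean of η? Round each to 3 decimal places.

MAP = 1.507, posterior mean = 4.783

Mode = exp(μ − σ²) = exp(0.41) = 1.507.
Mean = exp(μ + σ²/2) = exp(1.565) = 4.783.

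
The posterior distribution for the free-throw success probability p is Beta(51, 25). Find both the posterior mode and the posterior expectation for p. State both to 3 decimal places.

Mode = (51−1)/(51+25−2) = 50/74 = 0.676.
Mean = 51/(51+25) = 51/76 = 0.671.
Left-skewed posterior ⇒ mean < mode.

MAP = 0.676, posterior mean = 0.671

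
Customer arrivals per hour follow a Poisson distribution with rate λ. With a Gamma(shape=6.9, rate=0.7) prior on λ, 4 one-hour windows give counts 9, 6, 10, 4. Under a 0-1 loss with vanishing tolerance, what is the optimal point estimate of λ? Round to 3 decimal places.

Σ counts = 29. Posterior: Gamma(shape = 6.9+29 = 35.9, rate = 0.7+4 = 4.7).
Mode = (α−1)/β = 34.9/4.7 = 7.426.
Mean = α/β = 35.9/4.7 = 7.638.
This is the posterior mode — the MAP estimate.

7.426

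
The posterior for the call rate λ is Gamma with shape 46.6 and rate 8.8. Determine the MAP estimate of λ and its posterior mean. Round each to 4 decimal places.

λ_MAP = 5.1818, E[λ|data] = 5.2955

Mode = (α−1)/β = 45.6/8.8 = 5.1818.
Mean = α/β = 46.6/8.8 = 5.2955.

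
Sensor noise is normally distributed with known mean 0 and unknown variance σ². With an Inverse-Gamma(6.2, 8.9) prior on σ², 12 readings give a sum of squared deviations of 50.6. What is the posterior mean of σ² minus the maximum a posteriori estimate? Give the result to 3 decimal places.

0.463

Posterior: Inverse-Gamma(shape = 6.2+12/2 = 12.2, scale = 8.9+50.6/2 = 34.2).
Mode = β/(α+1) = 34.2/13.2 = 2.591.
Mean = β/(α−1) = 34.2/11.2 = 3.054.
Difference = 3.054 − 2.591 = 0.463.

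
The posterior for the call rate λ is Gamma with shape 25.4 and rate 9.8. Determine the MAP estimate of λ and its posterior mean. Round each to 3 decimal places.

MAP estimate = 2.490, posterior mean = 2.592

Mode = (α−1)/β = 24.4/9.8 = 2.490.
Mean = α/β = 25.4/9.8 = 2.592.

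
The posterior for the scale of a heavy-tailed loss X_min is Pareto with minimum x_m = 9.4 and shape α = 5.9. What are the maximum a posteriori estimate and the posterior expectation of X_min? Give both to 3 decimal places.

The Pareto density is strictly decreasing on [x_m, ∞), so the mode is x_m = 9.400.
Mean = α·x_m/(α−1) = 5.9·9.4/4.9 = 11.318.

MAP: 9.400. Posterior mean: 11.318.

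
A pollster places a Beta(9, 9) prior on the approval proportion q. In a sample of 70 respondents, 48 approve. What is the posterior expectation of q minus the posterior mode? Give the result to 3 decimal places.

-0.003

Posterior: Beta(9+48, 9+22) = Beta(57, 31).
Mode = (57−1)/(57+31−2) = 56/86 = 0.651.
Mean = 57/(57+31) = 57/88 = 0.648.
Difference = 0.648 − 0.651 = -0.003.
The posterior is left-skewed, so the mode exceeds the mean.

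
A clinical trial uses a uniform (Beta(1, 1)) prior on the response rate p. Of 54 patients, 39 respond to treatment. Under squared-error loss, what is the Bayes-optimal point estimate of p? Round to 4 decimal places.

Posterior: Beta(1+39, 1+15) = Beta(40, 16).
Mode = (40−1)/(40+16−2) = 39/54 = 0.7222.
With a flat prior the MAP equals the MLE, 39/54.
Mean = 40/(40+16) = 40/56 = 0.7143.
Squared-error loss ⇒ the optimal estimator is the posterior mean.

0.7143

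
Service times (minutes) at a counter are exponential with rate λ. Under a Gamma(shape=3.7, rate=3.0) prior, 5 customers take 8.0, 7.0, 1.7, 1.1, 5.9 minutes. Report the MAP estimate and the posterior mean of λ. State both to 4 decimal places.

MAP: 0.2884. Posterior mean: 0.3258.

Σ times = 23.7. Posterior: Gamma(shape = 3.7+5 = 8.7, rate = 3.0+23.7 = 26.7).
Mode = (α−1)/β = 7.7/26.7 = 0.2884.
Mean = α/β = 8.7/26.7 = 0.3258.
The mean is pulled above the mode by the posterior's right skew.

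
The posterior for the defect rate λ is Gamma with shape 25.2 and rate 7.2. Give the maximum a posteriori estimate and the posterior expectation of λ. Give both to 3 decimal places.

Mode = (α−1)/β = 24.2/7.2 = 3.361.
Mean = α/β = 25.2/7.2 = 3.500.

MAP = 3.361, posterior mean = 3.500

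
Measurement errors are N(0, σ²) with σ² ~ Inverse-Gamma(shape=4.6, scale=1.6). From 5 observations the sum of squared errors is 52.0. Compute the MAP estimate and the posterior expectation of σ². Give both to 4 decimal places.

σ²_MAP = 3.4074, E[σ²|data] = 4.5246

Posterior: Inverse-Gamma(shape = 4.6+5/2 = 7.1, scale = 1.6+52.0/2 = 27.6).
Mode = β/(α+1) = 27.6/8.1 = 3.4074.
Mean = β/(α−1) = 27.6/6.1 = 4.5246.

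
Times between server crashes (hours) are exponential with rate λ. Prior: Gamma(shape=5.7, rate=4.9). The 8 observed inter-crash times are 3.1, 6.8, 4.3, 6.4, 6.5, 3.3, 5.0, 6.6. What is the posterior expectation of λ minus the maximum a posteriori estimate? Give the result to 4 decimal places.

Σ times = 42.0. Posterior: Gamma(shape = 5.7+8 = 13.7, rate = 4.9+42.0 = 46.9).
Mode = (α−1)/β = 12.7/46.9 = 0.2708.
Mean = α/β = 13.7/46.9 = 0.2921.
Difference = 0.2921 − 0.2708 = 0.0213.
The mean is pulled above the mode by the posterior's right skew.

0.0213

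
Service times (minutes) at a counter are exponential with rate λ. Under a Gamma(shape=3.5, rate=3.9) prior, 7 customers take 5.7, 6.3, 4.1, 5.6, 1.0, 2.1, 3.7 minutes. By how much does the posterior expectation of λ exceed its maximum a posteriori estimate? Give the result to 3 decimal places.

0.031

Σ times = 28.5. Posterior: Gamma(shape = 3.5+7 = 10.5, rate = 3.9+28.5 = 32.4).
Mode = (α−1)/β = 9.5/32.4 = 0.293.
Mean = α/β = 10.5/32.4 = 0.324.
Difference = 0.324 − 0.293 = 0.031.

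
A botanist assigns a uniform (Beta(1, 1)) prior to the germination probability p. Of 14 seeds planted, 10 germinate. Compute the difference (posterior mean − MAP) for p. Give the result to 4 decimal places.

-0.0268

Posterior: Beta(1+10, 1+4) = Beta(11, 5).
Mode = (11−1)/(11+5−2) = 10/14 = 0.7143.
With a flat prior the MAP equals the MLE, 10/14.
Mean = 11/(11+5) = 11/16 = 0.6875.
Difference = 0.6875 − 0.7143 = -0.0268.
Left-skewed posterior ⇒ mean < mode.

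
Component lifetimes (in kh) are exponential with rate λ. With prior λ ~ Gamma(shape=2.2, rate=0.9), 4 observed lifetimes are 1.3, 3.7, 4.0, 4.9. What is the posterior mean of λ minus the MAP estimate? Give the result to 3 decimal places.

Σ times = 13.9. Posterior: Gamma(shape = 2.2+4 = 6.2, rate = 0.9+13.9 = 14.8).
Mode = (α−1)/β = 5.2/14.8 = 0.351.
Mean = α/β = 6.2/14.8 = 0.419.
Difference = 0.419 − 0.351 = 0.068.
Mean > mode: the posterior has a right tail.

0.068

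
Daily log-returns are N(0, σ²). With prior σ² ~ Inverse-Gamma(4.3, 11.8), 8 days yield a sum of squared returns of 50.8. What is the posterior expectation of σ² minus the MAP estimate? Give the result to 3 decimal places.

1.096

Posterior: Inverse-Gamma(shape = 4.3+8/2 = 8.3, scale = 11.8+50.8/2 = 37.2).
Mode = β/(α+1) = 37.2/9.3 = 4.000.
Mean = β/(α−1) = 37.2/7.3 = 5.096.
Difference = 5.096 − 4.000 = 1.096.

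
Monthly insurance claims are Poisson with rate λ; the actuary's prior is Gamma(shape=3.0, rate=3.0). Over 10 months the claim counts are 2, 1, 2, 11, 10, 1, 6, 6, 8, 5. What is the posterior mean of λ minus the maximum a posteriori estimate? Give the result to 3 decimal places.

Σ counts = 52. Posterior: Gamma(shape = 3.0+52 = 55.0, rate = 3.0+10 = 13.0).
Mode = (α−1)/β = 54.0/13.0 = 4.154.
Mean = α/β = 55.0/13.0 = 4.231.
Difference = 4.231 − 4.154 = 0.077.

0.077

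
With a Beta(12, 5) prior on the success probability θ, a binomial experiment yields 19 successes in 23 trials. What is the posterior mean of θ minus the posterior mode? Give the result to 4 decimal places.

Posterior: Beta(12+19, 5+4) = Beta(31, 9).
Mode = (31−1)/(31+9−2) = 30/38 = 0.7895.
Mean = 31/(31+9) = 31/40 = 0.7750.
Difference = 0.7750 − 0.7895 = -0.0145.

-0.0145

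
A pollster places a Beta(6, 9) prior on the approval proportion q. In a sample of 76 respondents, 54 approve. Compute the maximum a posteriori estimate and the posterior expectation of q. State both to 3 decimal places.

Posterior: Beta(6+54, 9+22) = Beta(60, 31).
Mode = (60−1)/(60+31−2) = 59/89 = 0.663.
Mean = 60/(60+31) = 60/91 = 0.659.
Mode > mean: the posterior has a left tail.

maximum a posteriori estimate = 0.663, posterior expectation = 0.659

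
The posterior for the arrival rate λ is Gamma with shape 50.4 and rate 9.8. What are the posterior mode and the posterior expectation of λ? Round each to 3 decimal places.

MAP: 5.041. Posterior mean: 5.143.

Mode = (α−1)/β = 49.4/9.8 = 5.041.
Mean = α/β = 50.4/9.8 = 5.143.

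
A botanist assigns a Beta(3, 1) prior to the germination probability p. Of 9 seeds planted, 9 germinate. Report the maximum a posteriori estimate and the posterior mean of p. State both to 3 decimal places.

Posterior: Beta(3+9, 1+0) = Beta(12, 1).
Since β = 1 ≤ 1 and α > 1, the Beta density is monotone increasing on [0,1]; the mode is at 1.
Mean = 12/(12+1) = 0.923.

MAP: 1.000. Posterior mean: 0.923.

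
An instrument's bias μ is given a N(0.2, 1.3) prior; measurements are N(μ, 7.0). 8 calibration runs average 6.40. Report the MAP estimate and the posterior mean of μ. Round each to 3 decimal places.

μ_MAP = 3.906, E[μ|data] = 3.906

Posterior for μ is Normal. Precision-weighted mean: (1/1.3·0.2 + 8/7.0·6.40) / (1/1.3 + 8/7.0) = 3.906.
A Normal posterior is symmetric, so mode = mean.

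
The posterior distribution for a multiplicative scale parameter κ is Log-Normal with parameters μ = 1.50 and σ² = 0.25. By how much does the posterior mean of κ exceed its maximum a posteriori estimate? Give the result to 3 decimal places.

Mode = exp(μ − σ²) = exp(1.25) = 3.490.
Mean = exp(μ + σ²/2) = exp(1.625) = 5.078.
Difference = 5.078 − 3.490 = 1.588.

1.588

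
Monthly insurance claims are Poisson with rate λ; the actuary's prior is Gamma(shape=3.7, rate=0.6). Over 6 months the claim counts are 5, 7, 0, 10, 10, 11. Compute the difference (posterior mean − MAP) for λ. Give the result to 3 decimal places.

Σ counts = 43. Posterior: Gamma(shape = 3.7+43 = 46.7, rate = 0.6+6 = 6.6).
Mode = (α−1)/β = 45.7/6.6 = 6.924.
Mean = α/β = 46.7/6.6 = 7.076.
Difference = 7.076 − 6.924 = 0.152.
The posterior is right-skewed, so the mean exceeds the mode.

0.152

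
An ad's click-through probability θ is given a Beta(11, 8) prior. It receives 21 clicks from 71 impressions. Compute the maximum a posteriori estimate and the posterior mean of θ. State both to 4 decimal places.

MAP: 0.3523. Posterior mean: 0.3556.

Posterior: Beta(11+21, 8+50) = Beta(32, 58).
Mode = (32−1)/(32+58−2) = 31/88 = 0.3523.
Mean = 32/(32+58) = 32/90 = 0.3556.
Mean > mode: the posterior has a right tail.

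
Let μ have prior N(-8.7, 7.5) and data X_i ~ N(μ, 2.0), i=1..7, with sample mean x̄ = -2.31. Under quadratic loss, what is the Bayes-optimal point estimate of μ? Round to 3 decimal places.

Posterior for μ is Normal. Precision-weighted mean: (1/7.5·-8.7 + 7/2.0·-2.31) / (1/7.5 + 7/2.0) = -2.544.
A Normal posterior is symmetric, so mode = mean.
Quadratic loss ⇒ the optimal estimator is the posterior mean.

-2.544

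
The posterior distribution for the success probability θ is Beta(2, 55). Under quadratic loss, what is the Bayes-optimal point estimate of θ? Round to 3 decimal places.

Mode = (2−1)/(2+55−2) = 1/55 = 0.018.
Mean = 2/(2+55) = 2/57 = 0.035.
Quadratic loss ⇒ the optimal estimator is the posterior mean.

0.035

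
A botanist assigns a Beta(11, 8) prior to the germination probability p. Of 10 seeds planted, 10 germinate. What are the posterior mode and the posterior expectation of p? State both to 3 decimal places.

Posterior: Beta(11+10, 8+0) = Beta(21, 8).
Mode = (21−1)/(21+8−2) = 20/27 = 0.741.
Mean = 21/(21+8) = 21/29 = 0.724.

posterior mode = 0.741, posterior expectation = 0.724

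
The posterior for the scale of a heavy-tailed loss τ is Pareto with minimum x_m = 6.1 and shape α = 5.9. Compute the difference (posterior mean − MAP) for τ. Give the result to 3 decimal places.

1.245

The Pareto density is strictly decreasing on [x_m, ∞), so the mode is x_m = 6.100.
Mean = α·x_m/(α−1) = 5.9·6.1/4.9 = 7.345.
Difference = 7.345 − 6.100 = 1.245.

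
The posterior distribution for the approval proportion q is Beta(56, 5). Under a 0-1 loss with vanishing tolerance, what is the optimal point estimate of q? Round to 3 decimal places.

0.932

Mode = (56−1)/(56+5−2) = 55/59 = 0.932.
Mean = 56/(56+5) = 56/61 = 0.918.
This is the posterior mode — the MAP estimate.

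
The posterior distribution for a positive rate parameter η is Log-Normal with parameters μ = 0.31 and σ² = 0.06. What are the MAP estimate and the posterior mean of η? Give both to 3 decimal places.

MAP = 1.284; posterior mean = 1.405

Mode = exp(μ − σ²) = exp(0.25) = 1.284.
Mean = exp(μ + σ²/2) = exp(0.340) = 1.405.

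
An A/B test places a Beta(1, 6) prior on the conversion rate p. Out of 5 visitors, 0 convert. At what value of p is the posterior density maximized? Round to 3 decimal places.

Posterior: Beta(1+0, 6+5) = Beta(1, 11).
Since α = 1 ≤ 1 and β > 1, the Beta density is monotone decreasing on [0,1]; the mode is at 0.
Mean = 1/(1+11) = 0.083.
This is the posterior mode — the MAP estimate.

0.000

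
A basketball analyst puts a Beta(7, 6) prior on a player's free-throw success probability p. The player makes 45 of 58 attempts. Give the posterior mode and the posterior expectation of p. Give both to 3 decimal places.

Posterior: Beta(7+45, 6+13) = Beta(52, 19).
Mode = (52−1)/(52+19−2) = 51/69 = 0.739.
Mean = 52/(52+19) = 52/71 = 0.732.

MAP: 0.739. Posterior mean: 0.732.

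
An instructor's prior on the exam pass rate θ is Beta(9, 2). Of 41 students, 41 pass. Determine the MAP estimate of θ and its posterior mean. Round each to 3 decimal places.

θ_MAP = 0.980, E[θ|data] = 0.962

Posterior: Beta(9+41, 2+0) = Beta(50, 2).
Mode = (50−1)/(50+2−2) = 49/50 = 0.980.
Mean = 50/(50+2) = 50/52 = 0.962.
Left-skewed posterior ⇒ mean < mode.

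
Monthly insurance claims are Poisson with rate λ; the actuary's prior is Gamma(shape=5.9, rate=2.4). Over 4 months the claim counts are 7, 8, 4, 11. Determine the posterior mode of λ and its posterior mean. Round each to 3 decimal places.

λ_MAP = 5.453, E[λ|data] = 5.609

Σ counts = 30. Posterior: Gamma(shape = 5.9+30 = 35.9, rate = 2.4+4 = 6.4).
Mode = (α−1)/β = 34.9/6.4 = 5.453.
Mean = α/β = 35.9/6.4 = 5.609.
Mean > mode: the posterior has a right tail.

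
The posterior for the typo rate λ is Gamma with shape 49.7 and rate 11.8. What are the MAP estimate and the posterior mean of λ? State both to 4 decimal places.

MAP = 4.1271, posterior mean = 4.2119

Mode = (α−1)/β = 48.7/11.8 = 4.1271.
Mean = α/β = 49.7/11.8 = 4.2119.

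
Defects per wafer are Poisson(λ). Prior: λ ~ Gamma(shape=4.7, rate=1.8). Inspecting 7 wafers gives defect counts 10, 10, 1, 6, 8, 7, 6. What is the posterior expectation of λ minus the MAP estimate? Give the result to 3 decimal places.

Σ counts = 48. Posterior: Gamma(shape = 4.7+48 = 52.7, rate = 1.8+7 = 8.8).
Mode = (α−1)/β = 51.7/8.8 = 5.875.
Mean = α/β = 52.7/8.8 = 5.989.
Difference = 5.989 − 5.875 = 0.114.

0.114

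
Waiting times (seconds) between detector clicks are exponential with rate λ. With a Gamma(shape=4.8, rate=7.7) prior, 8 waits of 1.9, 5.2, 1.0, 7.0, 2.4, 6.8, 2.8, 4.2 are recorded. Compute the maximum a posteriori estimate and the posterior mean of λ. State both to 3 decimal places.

MAP: 0.303. Posterior mean: 0.328.

Σ times = 31.3. Posterior: Gamma(shape = 4.8+8 = 12.8, rate = 7.7+31.3 = 39.0).
Mode = (α−1)/β = 11.8/39.0 = 0.303.
Mean = α/β = 12.8/39.0 = 0.328.
Mean > mode: the posterior has a right tail.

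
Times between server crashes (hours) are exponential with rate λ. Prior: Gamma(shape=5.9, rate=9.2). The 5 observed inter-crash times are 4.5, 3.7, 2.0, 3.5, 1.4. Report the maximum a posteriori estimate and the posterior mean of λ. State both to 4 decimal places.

Σ times = 15.1. Posterior: Gamma(shape = 5.9+5 = 10.9, rate = 9.2+15.1 = 24.3).
Mode = (α−1)/β = 9.9/24.3 = 0.4074.
Mean = α/β = 10.9/24.3 = 0.4486.

MAP = 0.4074; posterior mean = 0.4486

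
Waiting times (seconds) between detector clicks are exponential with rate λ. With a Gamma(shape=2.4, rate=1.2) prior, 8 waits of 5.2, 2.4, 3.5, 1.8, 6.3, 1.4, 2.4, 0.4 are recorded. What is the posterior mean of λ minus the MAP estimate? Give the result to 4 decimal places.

Σ times = 23.4. Posterior: Gamma(shape = 2.4+8 = 10.4, rate = 1.2+23.4 = 24.6).
Mode = (α−1)/β = 9.4/24.6 = 0.3821.
Mean = α/β = 10.4/24.6 = 0.4228.
Difference = 0.4228 − 0.3821 = 0.0407.

0.0407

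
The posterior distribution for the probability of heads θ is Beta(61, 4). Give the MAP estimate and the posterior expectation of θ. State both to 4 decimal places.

θ_MAP = 0.9524, E[θ|data] = 0.9385

Mode = (61−1)/(61+4−2) = 60/63 = 0.9524.
Mean = 61/(61+4) = 61/65 = 0.9385.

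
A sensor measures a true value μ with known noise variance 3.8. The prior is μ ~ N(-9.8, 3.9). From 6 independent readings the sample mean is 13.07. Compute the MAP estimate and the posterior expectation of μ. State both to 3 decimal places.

MAP: 9.875. Posterior mean: 9.875.

Posterior for μ is Normal. Precision-weighted mean: (1/3.9·-9.8 + 6/3.8·13.07) / (1/3.9 + 6/3.8) = 9.875.
A Normal posterior is symmetric, so mode = mean.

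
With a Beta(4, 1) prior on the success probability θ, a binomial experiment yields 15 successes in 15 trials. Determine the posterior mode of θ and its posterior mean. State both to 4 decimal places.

Posterior: Beta(4+15, 1+0) = Beta(19, 1).
Since β = 1 ≤ 1 and α > 1, the Beta density is monotone increasing on [0,1]; the mode is at 1.
Mean = 19/(19+1) = 0.9500.

MAP = 1.0000, posterior mean = 0.9500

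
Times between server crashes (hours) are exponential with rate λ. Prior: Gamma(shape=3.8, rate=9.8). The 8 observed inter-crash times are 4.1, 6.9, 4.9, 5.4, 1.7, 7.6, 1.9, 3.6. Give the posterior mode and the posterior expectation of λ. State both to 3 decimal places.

Σ times = 36.1. Posterior: Gamma(shape = 3.8+8 = 11.8, rate = 9.8+36.1 = 45.9).
Mode = (α−1)/β = 10.8/45.9 = 0.235.
Mean = α/β = 11.8/45.9 = 0.257.
The mean is pulled above the mode by the posterior's right skew.

λ_MAP = 0.235, E[λ|data] = 0.257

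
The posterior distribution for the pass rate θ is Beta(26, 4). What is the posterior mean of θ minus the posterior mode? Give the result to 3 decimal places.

-0.026

Mode = (26−1)/(26+4−2) = 25/28 = 0.893.
Mean = 26/(26+4) = 26/30 = 0.867.
Difference = 0.867 − 0.893 = -0.026.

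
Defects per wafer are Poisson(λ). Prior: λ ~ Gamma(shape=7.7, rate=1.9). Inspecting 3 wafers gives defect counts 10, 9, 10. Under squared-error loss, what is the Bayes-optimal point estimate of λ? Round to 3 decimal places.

Σ counts = 29. Posterior: Gamma(shape = 7.7+29 = 36.7, rate = 1.9+3 = 4.9).
Mode = (α−1)/β = 35.7/4.9 = 7.286.
Mean = α/β = 36.7/4.9 = 7.490.
Squared-error loss ⇒ the optimal estimator is the posterior mean.

7.490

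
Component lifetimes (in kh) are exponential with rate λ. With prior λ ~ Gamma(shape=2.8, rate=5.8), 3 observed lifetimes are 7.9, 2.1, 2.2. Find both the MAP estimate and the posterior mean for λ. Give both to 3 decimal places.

MAP: 0.267. Posterior mean: 0.322.

Σ times = 12.2. Posterior: Gamma(shape = 2.8+3 = 5.8, rate = 5.8+12.2 = 18.0).
Mode = (α−1)/β = 4.8/18.0 = 0.267.
Mean = α/β = 5.8/18.0 = 0.322.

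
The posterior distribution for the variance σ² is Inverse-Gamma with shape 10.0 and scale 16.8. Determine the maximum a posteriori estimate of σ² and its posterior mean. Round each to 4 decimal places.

Mode = β/(α+1) = 16.8/11.0 = 1.5273.
Mean = β/(α−1) = 16.8/9.0 = 1.8667.
The posterior is right-skewed, so the mean exceeds the mode.

MAP = 1.5273, posterior mean = 1.8667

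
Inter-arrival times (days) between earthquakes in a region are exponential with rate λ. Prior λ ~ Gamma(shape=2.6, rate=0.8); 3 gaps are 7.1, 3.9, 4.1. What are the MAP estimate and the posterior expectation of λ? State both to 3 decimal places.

MAP = 0.289; posterior mean = 0.352

Σ times = 15.1. Posterior: Gamma(shape = 2.6+3 = 5.6, rate = 0.8+15.1 = 15.9).
Mode = (α−1)/β = 4.6/15.9 = 0.289.
Mean = α/β = 5.6/15.9 = 0.352.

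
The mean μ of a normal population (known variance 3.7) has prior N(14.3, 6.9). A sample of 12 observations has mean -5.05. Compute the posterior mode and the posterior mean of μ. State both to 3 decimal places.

Posterior for μ is Normal. Precision-weighted mean: (1/6.9·14.3 + 12/3.7·-5.05) / (1/6.9 + 12/3.7) = -4.222.
A Normal posterior is symmetric, so mode = mean.

posterior mode = -4.222, posterior mean = -4.222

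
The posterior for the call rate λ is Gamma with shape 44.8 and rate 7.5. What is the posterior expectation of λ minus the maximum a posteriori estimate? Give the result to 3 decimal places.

0.133

Mode = (α−1)/β = 43.8/7.5 = 5.840.
Mean = α/β = 44.8/7.5 = 5.973.
Difference = 5.973 − 5.840 = 0.133.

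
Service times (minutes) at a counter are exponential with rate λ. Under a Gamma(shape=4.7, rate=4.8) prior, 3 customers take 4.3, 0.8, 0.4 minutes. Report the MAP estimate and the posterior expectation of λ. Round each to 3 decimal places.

MAP = 0.650, posterior mean = 0.748

Σ times = 5.5. Posterior: Gamma(shape = 4.7+3 = 7.7, rate = 4.8+5.5 = 10.3).
Mode = (α−1)/β = 6.7/10.3 = 0.650.
Mean = α/β = 7.7/10.3 = 0.748.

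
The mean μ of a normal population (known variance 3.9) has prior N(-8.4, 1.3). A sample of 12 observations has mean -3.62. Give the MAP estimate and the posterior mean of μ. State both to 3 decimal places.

MAP estimate = -4.576, posterior mean = -4.576

Posterior for μ is Normal. Precision-weighted mean: (1/1.3·-8.4 + 12/3.9·-3.62) / (1/1.3 + 12/3.9) = -4.576.
A Normal posterior is symmetric, so mode = mean.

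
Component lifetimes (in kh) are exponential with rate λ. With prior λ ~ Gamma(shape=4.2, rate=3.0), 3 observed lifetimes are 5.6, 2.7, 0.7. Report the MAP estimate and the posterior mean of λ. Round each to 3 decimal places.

Σ times = 9.0. Posterior: Gamma(shape = 4.2+3 = 7.2, rate = 3.0+9.0 = 12.0).
Mode = (α−1)/β = 6.2/12.0 = 0.517.
Mean = α/β = 7.2/12.0 = 0.600.
Mean > mode: the posterior has a right tail.

λ_MAP = 0.517, E[λ|data] = 0.600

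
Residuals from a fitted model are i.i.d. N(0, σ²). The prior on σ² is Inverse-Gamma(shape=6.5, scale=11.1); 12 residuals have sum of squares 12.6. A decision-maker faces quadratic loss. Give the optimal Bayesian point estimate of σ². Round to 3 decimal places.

1.513

Posterior: Inverse-Gamma(shape = 6.5+12/2 = 12.5, scale = 11.1+12.6/2 = 17.4).
Mode = β/(α+1) = 17.4/13.5 = 1.289.
Mean = β/(α−1) = 17.4/11.5 = 1.513.
Quadratic loss ⇒ the optimal estimator is the posterior mean.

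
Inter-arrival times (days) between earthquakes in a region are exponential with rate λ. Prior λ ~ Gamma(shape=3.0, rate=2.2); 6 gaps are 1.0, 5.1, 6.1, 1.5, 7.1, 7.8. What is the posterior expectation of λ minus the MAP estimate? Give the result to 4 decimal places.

0.0325

Σ times = 28.6. Posterior: Gamma(shape = 3.0+6 = 9.0, rate = 2.2+28.6 = 30.8).
Mode = (α−1)/β = 8.0/30.8 = 0.2597.
Mean = α/β = 9.0/30.8 = 0.2922.
Difference = 0.2922 − 0.2597 = 0.0325.
Right-skewed posterior ⇒ mode < mean.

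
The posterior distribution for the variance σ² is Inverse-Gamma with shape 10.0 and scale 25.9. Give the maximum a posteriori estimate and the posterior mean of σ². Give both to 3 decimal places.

Mode = β/(α+1) = 25.9/11.0 = 2.355.
Mean = β/(α−1) = 25.9/9.0 = 2.878.

MAP = 2.355, posterior mean = 2.878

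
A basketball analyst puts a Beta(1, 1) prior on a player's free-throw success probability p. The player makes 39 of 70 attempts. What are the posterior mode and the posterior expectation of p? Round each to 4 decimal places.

Posterior: Beta(1+39, 1+31) = Beta(40, 32).
Mode = (40−1)/(40+32−2) = 39/70 = 0.5571.
With a flat prior the MAP equals the MLE, 39/70.
Mean = 40/(40+32) = 40/72 = 0.5556.

MAP: 0.5571. Posterior mean: 0.5556.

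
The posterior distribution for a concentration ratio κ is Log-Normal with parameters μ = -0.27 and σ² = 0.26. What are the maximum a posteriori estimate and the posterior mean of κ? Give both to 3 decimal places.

maximum a posteriori estimate = 0.589, posterior mean = 0.869

Mode = exp(μ − σ²) = exp(-0.53) = 0.589.
Mean = exp(μ + σ²/2) = exp(-0.140) = 0.869.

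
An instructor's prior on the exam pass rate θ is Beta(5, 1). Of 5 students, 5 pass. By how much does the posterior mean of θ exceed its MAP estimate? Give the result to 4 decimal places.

-0.0909

Posterior: Beta(5+5, 1+0) = Beta(10, 1).
Since β = 1 ≤ 1 and α > 1, the Beta density is monotone increasing on [0,1]; the mode is at 1.
Mean = 10/(10+1) = 0.9091.
Difference = 0.9091 − 1.0000 = -0.0909.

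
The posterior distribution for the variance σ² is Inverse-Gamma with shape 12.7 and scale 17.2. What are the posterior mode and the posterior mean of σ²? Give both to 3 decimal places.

MAP = 1.255; posterior mean = 1.470

Mode = β/(α+1) = 17.2/13.7 = 1.255.
Mean = β/(α−1) = 17.2/11.7 = 1.470.
Mean > mode: the posterior has a right tail.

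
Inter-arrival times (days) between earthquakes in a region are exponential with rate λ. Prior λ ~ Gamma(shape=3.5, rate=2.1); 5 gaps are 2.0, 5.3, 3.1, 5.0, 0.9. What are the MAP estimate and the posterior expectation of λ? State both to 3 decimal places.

λ_MAP = 0.408, E[λ|data] = 0.462

Σ times = 16.3. Posterior: Gamma(shape = 3.5+5 = 8.5, rate = 2.1+16.3 = 18.4).
Mode = (α−1)/β = 7.5/18.4 = 0.408.
Mean = α/β = 8.5/18.4 = 0.462.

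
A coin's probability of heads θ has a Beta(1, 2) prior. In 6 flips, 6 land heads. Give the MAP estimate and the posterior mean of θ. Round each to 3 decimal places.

MAP estimate = 0.857, posterior mean = 0.778

Posterior: Beta(1+6, 2+0) = Beta(7, 2).
Mode = (7−1)/(7+2−2) = 6/7 = 0.857.
Mean = 7/(7+2) = 7/9 = 0.778.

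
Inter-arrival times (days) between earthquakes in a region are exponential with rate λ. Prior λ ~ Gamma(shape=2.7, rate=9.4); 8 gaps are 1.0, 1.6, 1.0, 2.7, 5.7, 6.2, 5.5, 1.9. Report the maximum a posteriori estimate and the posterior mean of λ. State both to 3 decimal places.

Σ times = 25.6. Posterior: Gamma(shape = 2.7+8 = 10.7, rate = 9.4+25.6 = 35.0).
Mode = (α−1)/β = 9.7/35.0 = 0.277.
Mean = α/β = 10.7/35.0 = 0.306.

λ_MAP = 0.277, E[λ|data] = 0.306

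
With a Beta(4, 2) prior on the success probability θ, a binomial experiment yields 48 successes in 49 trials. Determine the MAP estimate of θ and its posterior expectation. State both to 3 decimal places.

Posterior: Beta(4+48, 2+1) = Beta(52, 3).
Mode = (52−1)/(52+3−2) = 51/53 = 0.962.
Mean = 52/(52+3) = 52/55 = 0.945.

MAP = 0.962, posterior mean = 0.945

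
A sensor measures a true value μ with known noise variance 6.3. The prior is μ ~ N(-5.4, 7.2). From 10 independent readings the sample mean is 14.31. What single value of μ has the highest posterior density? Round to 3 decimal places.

12.724

Posterior for μ is Normal. Precision-weighted mean: (1/7.2·-5.4 + 10/6.3·14.31) / (1/7.2 + 10/6.3) = 12.724.
A Normal posterior is symmetric, so mode = mean.
This is the posterior mode — the MAP estimate.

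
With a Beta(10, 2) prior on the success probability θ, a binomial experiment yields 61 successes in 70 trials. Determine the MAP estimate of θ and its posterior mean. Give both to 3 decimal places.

MAP: 0.875. Posterior mean: 0.866.

Posterior: Beta(10+61, 2+9) = Beta(71, 11).
Mode = (71−1)/(71+11−2) = 70/80 = 0.875.
Mean = 71/(71+11) = 71/82 = 0.866.
Left-skewed posterior ⇒ mean < mode.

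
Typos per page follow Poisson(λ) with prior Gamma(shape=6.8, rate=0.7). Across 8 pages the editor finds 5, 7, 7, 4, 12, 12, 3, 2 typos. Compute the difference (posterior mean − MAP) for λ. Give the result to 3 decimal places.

0.115

Σ counts = 52. Posterior: Gamma(shape = 6.8+52 = 58.8, rate = 0.7+8 = 8.7).
Mode = (α−1)/β = 57.8/8.7 = 6.644.
Mean = α/β = 58.8/8.7 = 6.759.
Difference = 6.759 − 6.644 = 0.115.
The posterior is right-skewed, so the mean exceeds the mode.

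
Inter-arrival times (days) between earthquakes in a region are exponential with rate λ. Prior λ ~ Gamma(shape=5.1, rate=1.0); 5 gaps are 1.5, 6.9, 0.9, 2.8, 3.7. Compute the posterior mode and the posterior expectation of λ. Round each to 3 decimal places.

MAP: 0.542. Posterior mean: 0.601.

Σ times = 15.8. Posterior: Gamma(shape = 5.1+5 = 10.1, rate = 1.0+15.8 = 16.8).
Mode = (α−1)/β = 9.1/16.8 = 0.542.
Mean = α/β = 10.1/16.8 = 0.601.
Mean > mode: the posterior has a right tail.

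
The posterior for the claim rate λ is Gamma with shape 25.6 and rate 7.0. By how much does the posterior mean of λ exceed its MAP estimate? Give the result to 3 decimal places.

Mode = (α−1)/β = 24.6/7.0 = 3.514.
Mean = α/β = 25.6/7.0 = 3.657.
Difference = 3.657 − 3.514 = 0.143.

0.143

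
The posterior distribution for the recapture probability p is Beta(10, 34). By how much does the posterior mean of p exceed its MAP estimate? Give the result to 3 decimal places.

0.013

Mode = (10−1)/(10+34−2) = 9/42 = 0.214.
Mean = 10/(10+34) = 10/44 = 0.227.
Difference = 0.227 − 0.214 = 0.013.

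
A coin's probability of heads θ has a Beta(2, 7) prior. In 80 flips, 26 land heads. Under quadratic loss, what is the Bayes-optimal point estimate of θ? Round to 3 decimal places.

0.315

Posterior: Beta(2+26, 7+54) = Beta(28, 61).
Mode = (28−1)/(28+61−2) = 27/87 = 0.310.
Mean = 28/(28+61) = 28/89 = 0.315.
Quadratic loss ⇒ the optimal estimator is the posterior mean.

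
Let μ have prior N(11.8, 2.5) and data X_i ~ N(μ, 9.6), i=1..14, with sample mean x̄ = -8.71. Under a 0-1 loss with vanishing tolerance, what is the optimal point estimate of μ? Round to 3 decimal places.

-4.295

Posterior for μ is Normal. Precision-weighted mean: (1/2.5·11.8 + 14/9.6·-8.71) / (1/2.5 + 14/9.6) = -4.295.
A Normal posterior is symmetric, so mode = mean.
This is the posterior mode — the MAP estimate.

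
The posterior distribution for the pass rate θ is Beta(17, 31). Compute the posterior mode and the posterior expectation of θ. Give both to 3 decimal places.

Mode = (17−1)/(17+31−2) = 16/46 = 0.348.
Mean = 17/(17+31) = 17/48 = 0.354.

MAP = 0.348; posterior mean = 0.354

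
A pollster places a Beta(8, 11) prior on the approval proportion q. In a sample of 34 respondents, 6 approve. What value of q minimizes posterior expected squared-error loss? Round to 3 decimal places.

0.264

Posterior: Beta(8+6, 11+28) = Beta(14, 39).
Mode = (14−1)/(14+39−2) = 13/51 = 0.255.
Mean = 14/(14+39) = 14/53 = 0.264.
Squared-error loss ⇒ the optimal estimator is the posterior mean.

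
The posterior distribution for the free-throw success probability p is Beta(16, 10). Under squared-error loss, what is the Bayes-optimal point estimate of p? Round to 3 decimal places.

Mode = (16−1)/(16+10−2) = 15/24 = 0.625.
Mean = 16/(16+10) = 16/26 = 0.615.
Squared-error loss ⇒ the optimal estimator is the posterior mean.

0.615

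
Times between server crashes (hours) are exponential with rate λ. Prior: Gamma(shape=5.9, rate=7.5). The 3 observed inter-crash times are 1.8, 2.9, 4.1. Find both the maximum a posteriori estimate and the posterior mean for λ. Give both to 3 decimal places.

Σ times = 8.8. Posterior: Gamma(shape = 5.9+3 = 8.9, rate = 7.5+8.8 = 16.3).
Mode = (α−1)/β = 7.9/16.3 = 0.485.
Mean = α/β = 8.9/16.3 = 0.546.

MAP = 0.485, posterior mean = 0.546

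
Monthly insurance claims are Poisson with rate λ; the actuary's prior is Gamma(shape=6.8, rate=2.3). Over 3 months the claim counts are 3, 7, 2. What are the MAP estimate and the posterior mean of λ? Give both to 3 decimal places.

λ_MAP = 3.358, E[λ|data] = 3.547

Σ counts = 12. Posterior: Gamma(shape = 6.8+12 = 18.8, rate = 2.3+3 = 5.3).
Mode = (α−1)/β = 17.8/5.3 = 3.358.
Mean = α/β = 18.8/5.3 = 3.547.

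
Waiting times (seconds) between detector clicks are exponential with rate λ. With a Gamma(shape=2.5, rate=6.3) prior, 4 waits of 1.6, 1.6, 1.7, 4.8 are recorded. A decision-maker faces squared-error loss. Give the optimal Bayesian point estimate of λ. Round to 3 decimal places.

0.406

Σ times = 9.7. Posterior: Gamma(shape = 2.5+4 = 6.5, rate = 6.3+9.7 = 16.0).
Mode = (α−1)/β = 5.5/16.0 = 0.344.
Mean = α/β = 6.5/16.0 = 0.406.
Squared-error loss ⇒ the optimal estimator is the posterior mean.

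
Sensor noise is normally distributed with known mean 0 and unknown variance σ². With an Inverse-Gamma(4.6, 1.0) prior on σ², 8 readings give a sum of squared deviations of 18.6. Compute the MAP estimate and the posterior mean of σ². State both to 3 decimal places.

Posterior: Inverse-Gamma(shape = 4.6+8/2 = 8.6, scale = 1.0+18.6/2 = 10.3).
Mode = β/(α+1) = 10.3/9.6 = 1.073.
Mean = β/(α−1) = 10.3/7.6 = 1.355.

MAP estimate = 1.073, posterior mean = 1.355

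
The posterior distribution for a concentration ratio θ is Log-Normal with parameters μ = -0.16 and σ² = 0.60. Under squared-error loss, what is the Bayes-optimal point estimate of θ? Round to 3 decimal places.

1.150

Mode = exp(μ − σ²) = exp(-0.76) = 0.468.
Mean = exp(μ + σ²/2) = exp(0.140) = 1.150.
Squared-error loss ⇒ the optimal estimator is the posterior mean.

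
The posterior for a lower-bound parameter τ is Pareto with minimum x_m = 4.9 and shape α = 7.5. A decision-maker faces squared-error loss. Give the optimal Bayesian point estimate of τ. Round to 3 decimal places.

The Pareto density is strictly decreasing on [x_m, ∞), so the mode is x_m = 4.900.
Mean = α·x_m/(α−1) = 7.5·4.9/6.5 = 5.654.
Squared-error loss ⇒ the optimal estimator is the posterior mean.

5.654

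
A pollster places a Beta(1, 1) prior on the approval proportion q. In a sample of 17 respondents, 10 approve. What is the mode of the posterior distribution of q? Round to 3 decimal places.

0.588

Posterior: Beta(1+10, 1+7) = Beta(11, 8).
Mode = (11−1)/(11+8−2) = 10/17 = 0.588.
With a flat prior the MAP equals the MLE, 10/17.
Mean = 11/(11+8) = 11/19 = 0.579.
This is the posterior mode — the MAP estimate.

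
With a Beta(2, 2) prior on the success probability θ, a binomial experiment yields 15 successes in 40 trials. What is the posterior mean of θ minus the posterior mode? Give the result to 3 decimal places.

0.005

Posterior: Beta(2+15, 2+25) = Beta(17, 27).
Mode = (17−1)/(17+27−2) = 16/42 = 0.381.
Mean = 17/(17+27) = 17/44 = 0.386.
Difference = 0.386 − 0.381 = 0.005.
The posterior is right-skewed, so the mean exceeds the mode.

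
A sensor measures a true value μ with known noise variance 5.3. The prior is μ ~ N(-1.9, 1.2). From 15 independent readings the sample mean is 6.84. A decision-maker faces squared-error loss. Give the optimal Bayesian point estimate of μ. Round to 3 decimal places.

Posterior for μ is Normal. Precision-weighted mean: (1/1.2·-1.9 + 15/5.3·6.84) / (1/1.2 + 15/5.3) = 4.852.
A Normal posterior is symmetric, so mode = mean.
Squared-error loss ⇒ the optimal estimator is the posterior mean.

4.852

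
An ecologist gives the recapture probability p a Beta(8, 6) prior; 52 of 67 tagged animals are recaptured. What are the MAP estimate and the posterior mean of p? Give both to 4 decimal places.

Posterior: Beta(8+52, 6+15) = Beta(60, 21).
Mode = (60−1)/(60+21−2) = 59/79 = 0.7468.
Mean = 60/(60+21) = 60/81 = 0.7407.
Mode > mean: the posterior has a left tail.

MAP = 0.7468; posterior mean = 0.7407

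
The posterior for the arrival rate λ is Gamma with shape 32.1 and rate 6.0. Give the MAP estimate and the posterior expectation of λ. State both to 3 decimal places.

Mode = (α−1)/β = 31.1/6.0 = 5.183.
Mean = α/β = 32.1/6.0 = 5.350.

MAP estimate = 5.183, posterior expectation = 5.350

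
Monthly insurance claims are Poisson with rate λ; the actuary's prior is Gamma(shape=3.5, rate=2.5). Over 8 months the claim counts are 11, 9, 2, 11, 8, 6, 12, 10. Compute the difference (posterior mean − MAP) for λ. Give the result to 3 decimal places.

Σ counts = 69. Posterior: Gamma(shape = 3.5+69 = 72.5, rate = 2.5+8 = 10.5).
Mode = (α−1)/β = 71.5/10.5 = 6.810.
Mean = α/β = 72.5/10.5 = 6.905.
Difference = 6.905 − 6.810 = 0.095.

0.095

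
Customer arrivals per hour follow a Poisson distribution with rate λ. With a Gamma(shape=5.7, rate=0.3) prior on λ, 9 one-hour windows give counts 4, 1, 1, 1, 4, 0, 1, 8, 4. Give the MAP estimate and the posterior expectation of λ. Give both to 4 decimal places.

Σ counts = 24. Posterior: Gamma(shape = 5.7+24 = 29.7, rate = 0.3+9 = 9.3).
Mode = (α−1)/β = 28.7/9.3 = 3.0860.
Mean = α/β = 29.7/9.3 = 3.1935.

MAP: 3.0860. Posterior mean: 3.1935.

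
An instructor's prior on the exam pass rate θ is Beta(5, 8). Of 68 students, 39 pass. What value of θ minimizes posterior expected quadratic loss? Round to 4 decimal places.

Posterior: Beta(5+39, 8+29) = Beta(44, 37).
Mode = (44−1)/(44+37−2) = 43/79 = 0.5443.
Mean = 44/(44+37) = 44/81 = 0.5432.
Quadratic loss ⇒ the optimal estimator is the posterior mean.

0.5432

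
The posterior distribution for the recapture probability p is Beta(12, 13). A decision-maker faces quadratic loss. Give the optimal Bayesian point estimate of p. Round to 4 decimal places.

Mode = (12−1)/(12+13−2) = 11/23 = 0.4783.
Mean = 12/(12+13) = 12/25 = 0.4800.
Quadratic loss ⇒ the optimal estimator is the posterior mean.

0.4800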